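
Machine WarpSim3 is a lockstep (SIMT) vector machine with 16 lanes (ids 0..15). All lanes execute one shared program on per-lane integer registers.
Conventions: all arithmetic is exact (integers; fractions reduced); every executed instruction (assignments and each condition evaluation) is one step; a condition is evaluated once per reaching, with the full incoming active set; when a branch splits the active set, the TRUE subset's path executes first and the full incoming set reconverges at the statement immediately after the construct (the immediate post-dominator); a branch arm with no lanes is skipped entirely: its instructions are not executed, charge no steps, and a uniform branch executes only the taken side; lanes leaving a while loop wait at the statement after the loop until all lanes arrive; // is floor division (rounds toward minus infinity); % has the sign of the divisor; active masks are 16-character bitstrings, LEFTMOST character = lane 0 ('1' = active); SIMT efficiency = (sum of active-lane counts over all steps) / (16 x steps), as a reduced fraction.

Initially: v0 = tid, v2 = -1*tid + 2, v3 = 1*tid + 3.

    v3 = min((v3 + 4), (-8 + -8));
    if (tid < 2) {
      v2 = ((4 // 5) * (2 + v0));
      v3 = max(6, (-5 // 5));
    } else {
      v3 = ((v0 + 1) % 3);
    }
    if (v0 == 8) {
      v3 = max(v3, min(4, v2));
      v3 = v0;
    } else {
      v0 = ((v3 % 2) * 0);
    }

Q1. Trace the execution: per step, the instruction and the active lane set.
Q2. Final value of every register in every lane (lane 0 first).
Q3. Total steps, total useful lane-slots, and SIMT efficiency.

step 0: v3 <- min((v3 + 4), (-8 + -8)) 1111111111111111
step 1: eval (tid < 2)               1111111111111111
step 2: v2 <- ((4 // 5) * (2 + v0))  1100000000000000
step 3: v3 <- max(6, (-5 // 5))      1100000000000000
step 4: v3 <- ((v0 + 1) % 3)         0011111111111111
step 5: eval (v0 == 8)               1111111111111111
step 6: v3 <- max(v3, min(4, v2))    0000000010000000
step 7: v3 <- v0                     0000000010000000
step 8: v0 <- ((v3 % 2) * 0)         1111111101111111

Answer: 9 steps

v0: 0,0,0,0,0,0,0,0,8,0,0,0,0,0,0,0
v2: 0,0,0,-1,-2,-3,-4,-5,-6,-7,-8,-9,-10,-11,-12,-13
v3: 6,6,0,1,2,0,1,2,8,1,2,0,1,2,0,1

steps = 9; useful = 83; efficiency = 83/144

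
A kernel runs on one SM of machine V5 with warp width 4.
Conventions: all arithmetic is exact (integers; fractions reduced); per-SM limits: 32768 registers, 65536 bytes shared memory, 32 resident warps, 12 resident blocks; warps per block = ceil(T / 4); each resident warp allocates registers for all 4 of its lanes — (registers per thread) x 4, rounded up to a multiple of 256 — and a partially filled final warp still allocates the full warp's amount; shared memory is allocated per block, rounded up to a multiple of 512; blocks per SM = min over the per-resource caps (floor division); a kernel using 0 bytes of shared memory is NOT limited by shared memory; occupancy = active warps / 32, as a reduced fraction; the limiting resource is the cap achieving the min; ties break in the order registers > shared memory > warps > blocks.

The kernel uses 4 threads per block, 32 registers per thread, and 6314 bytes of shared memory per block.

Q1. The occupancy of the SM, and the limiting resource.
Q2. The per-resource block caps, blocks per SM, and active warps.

Answer: occupancy 9/32, limited by shared memory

registers: 128 blocks
shared memory: 9 blocks
warps: 32 blocks
blocks: 12 blocks

Answer: 9 blocks, 9 active warps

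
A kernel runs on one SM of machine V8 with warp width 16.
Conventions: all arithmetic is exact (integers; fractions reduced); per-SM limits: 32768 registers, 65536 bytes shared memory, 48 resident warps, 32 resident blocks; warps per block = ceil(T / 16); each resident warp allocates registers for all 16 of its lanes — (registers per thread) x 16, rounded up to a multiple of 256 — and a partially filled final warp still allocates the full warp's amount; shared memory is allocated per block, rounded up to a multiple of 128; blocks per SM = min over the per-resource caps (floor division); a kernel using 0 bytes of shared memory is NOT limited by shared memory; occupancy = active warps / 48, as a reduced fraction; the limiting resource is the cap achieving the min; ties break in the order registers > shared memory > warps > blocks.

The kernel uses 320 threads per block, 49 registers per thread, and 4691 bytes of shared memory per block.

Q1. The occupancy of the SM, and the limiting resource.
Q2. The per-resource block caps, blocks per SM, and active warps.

Answer: occupancy 5/12, limited by registers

registers: 1 block
shared memory: 13 blocks
warps: 2 blocks
blocks: 32 blocks

Answer: 1 block, 20 active warps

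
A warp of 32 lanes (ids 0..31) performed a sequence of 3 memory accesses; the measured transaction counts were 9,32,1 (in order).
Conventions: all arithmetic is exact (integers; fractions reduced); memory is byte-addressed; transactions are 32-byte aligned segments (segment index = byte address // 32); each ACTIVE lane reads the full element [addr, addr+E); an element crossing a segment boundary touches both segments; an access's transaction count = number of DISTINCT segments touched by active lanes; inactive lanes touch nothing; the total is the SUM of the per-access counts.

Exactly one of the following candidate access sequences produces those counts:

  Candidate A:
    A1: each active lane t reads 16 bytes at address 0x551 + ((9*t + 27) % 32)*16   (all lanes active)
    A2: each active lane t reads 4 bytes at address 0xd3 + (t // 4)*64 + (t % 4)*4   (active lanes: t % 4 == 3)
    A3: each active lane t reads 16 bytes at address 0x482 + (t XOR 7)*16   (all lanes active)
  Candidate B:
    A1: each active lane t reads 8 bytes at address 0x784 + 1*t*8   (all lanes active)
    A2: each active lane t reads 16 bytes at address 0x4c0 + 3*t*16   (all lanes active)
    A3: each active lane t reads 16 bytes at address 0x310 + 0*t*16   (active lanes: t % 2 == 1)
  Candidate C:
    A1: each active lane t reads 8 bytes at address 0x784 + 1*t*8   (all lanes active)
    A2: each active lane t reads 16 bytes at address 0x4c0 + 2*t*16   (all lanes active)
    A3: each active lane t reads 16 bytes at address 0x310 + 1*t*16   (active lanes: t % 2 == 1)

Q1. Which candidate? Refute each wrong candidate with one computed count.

A: A1 gives 17 transactions, not 9
C: A3 gives 16 transactions, not 1
B: all counts match (9,32,1)

Answer: B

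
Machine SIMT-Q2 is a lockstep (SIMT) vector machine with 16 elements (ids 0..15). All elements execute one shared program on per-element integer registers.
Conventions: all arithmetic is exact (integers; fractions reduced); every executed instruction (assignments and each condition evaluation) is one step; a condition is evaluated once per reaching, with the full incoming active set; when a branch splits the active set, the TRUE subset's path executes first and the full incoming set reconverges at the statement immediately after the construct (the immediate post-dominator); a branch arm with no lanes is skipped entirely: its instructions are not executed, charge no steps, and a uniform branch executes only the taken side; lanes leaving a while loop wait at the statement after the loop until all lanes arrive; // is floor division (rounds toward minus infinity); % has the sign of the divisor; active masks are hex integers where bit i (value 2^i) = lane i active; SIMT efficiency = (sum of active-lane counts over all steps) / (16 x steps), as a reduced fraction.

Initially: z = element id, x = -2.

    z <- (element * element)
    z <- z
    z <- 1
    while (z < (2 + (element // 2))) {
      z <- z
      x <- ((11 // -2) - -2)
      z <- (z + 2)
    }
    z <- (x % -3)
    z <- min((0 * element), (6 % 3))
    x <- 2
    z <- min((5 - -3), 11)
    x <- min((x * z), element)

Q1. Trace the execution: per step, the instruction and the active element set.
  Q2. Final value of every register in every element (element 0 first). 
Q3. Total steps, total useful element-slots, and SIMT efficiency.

step 0: z <- (element * element)     0xffff
step 1: z <- z                       0xffff
step 2: z <- 1                       0xffff
step 3: eval (z < (2 + (element // 2))) 0xffff
step 4: z <- z                       0xffff
step 5: x <- ((11 // -2) - -2)       0xffff
step 6: z <- (z + 2)                 0xffff
step 7: eval (z < (2 + (element // 2))) 0xffff
step 8: z <- z                       0xfff0
step 9: x <- ((11 // -2) - -2)       0xfff0
step 10: z <- (z + 2)                 0xfff0
step 11: eval (z < (2 + (element // 2))) 0xfff0
step 12: z <- z                       0xff00
step 13: x <- ((11 // -2) - -2)       0xff00
step 14: z <- (z + 2)                 0xff00
step 15: eval (z < (2 + (element // 2))) 0xff00
step 16: z <- z                       0xf000
step 17: x <- ((11 // -2) - -2)       0xf000
step 18: z <- (z + 2)                 0xf000
step 19: eval (z < (2 + (element // 2))) 0xf000
step 20: z <- (x % -3)                0xffff
step 21: z <- min((0 * element), (6 % 3)) 0xffff
step 22: x <- 2                       0xffff
step 23: z <- min((5 - -3), 11)       0xffff
step 24: x <- min((x * z), element)   0xffff

Answer: 25 steps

z: 8,8,8,8,8,8,8,8,8,8,8,8,8,8,8,8
x: 0,1,2,3,4,5,6,7,8,9,10,11,12,13,14,15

steps = 25; useful = 304; efficiency = 304/400 = 19/25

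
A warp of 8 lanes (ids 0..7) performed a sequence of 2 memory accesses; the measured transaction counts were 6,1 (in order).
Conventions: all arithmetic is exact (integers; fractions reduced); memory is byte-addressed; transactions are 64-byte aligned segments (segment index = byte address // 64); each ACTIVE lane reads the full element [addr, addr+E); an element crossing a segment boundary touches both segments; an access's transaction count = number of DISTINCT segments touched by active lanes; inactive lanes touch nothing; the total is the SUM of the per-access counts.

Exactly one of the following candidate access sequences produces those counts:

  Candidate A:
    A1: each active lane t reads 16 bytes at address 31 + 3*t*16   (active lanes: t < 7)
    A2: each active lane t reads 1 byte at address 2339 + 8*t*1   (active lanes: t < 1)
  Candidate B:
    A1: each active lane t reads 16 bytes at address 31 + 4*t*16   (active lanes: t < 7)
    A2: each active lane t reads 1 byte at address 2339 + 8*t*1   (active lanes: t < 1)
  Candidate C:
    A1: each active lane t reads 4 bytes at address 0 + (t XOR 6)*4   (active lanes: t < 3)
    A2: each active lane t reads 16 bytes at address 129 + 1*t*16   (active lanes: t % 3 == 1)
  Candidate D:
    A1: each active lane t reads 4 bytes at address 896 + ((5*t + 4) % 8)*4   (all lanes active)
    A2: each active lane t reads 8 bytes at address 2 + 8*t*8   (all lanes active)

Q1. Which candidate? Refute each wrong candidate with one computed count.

B: A1 gives 7 transactions, not 6
C: A1 gives 1 transaction, not 6
D: A1 gives 1 transaction, not 6
A: all counts match (6,1)

Answer: A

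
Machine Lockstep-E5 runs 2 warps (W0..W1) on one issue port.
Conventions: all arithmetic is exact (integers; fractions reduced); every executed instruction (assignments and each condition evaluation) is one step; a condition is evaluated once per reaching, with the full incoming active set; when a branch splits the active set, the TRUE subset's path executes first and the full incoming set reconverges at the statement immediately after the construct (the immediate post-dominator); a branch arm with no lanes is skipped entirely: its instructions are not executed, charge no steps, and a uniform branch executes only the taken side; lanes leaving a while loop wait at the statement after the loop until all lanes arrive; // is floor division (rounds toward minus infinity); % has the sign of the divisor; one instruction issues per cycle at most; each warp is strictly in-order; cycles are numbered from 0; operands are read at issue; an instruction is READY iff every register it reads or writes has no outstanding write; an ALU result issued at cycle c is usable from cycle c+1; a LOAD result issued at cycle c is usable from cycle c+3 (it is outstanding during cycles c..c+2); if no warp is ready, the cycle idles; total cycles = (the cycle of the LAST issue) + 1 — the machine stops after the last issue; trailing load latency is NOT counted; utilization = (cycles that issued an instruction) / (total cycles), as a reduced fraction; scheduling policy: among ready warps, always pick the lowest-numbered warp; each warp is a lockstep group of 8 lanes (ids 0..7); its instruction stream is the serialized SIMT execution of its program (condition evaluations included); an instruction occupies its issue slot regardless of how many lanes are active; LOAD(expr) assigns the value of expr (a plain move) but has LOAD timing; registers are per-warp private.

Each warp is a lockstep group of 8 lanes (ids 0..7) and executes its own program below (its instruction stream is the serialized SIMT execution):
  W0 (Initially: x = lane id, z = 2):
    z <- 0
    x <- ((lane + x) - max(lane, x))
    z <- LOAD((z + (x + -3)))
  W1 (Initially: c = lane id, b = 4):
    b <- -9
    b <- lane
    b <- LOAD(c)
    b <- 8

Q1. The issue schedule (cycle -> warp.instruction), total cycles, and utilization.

cycle 0: W0.I0
cycle 1: W0.I1
cycle 2: W0.I2
cycle 3: W1.I0
cycle 4: W1.I1
cycle 5: W1.I2
cycle 6: idle
cycle 7: idle
cycle 8: W1.I3

Answer: 9 cycles, utilization 7/9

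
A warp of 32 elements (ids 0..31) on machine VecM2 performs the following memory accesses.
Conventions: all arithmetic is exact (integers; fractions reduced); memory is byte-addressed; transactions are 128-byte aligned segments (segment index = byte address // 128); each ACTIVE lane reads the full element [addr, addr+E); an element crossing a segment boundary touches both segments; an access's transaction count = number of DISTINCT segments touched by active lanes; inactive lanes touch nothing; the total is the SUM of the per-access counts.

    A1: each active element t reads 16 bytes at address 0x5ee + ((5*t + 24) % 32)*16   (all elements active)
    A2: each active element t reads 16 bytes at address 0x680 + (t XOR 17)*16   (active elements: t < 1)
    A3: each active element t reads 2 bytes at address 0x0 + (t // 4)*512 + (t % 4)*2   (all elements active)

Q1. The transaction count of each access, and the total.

A1: 5 transactions
A2: 1 transaction
A3: 8 transactions

Answer: 5,1,8; total 14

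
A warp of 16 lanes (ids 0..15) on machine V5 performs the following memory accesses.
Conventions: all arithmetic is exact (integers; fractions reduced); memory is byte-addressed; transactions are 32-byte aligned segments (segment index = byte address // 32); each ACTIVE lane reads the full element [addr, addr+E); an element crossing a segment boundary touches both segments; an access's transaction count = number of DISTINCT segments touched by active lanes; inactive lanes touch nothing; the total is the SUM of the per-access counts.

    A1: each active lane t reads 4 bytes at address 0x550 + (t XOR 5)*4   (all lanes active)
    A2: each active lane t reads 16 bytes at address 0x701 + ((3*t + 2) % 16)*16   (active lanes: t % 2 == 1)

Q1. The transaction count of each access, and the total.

A1: 3 transactions
A2: 9 transactions

Answer: 3,9; total 12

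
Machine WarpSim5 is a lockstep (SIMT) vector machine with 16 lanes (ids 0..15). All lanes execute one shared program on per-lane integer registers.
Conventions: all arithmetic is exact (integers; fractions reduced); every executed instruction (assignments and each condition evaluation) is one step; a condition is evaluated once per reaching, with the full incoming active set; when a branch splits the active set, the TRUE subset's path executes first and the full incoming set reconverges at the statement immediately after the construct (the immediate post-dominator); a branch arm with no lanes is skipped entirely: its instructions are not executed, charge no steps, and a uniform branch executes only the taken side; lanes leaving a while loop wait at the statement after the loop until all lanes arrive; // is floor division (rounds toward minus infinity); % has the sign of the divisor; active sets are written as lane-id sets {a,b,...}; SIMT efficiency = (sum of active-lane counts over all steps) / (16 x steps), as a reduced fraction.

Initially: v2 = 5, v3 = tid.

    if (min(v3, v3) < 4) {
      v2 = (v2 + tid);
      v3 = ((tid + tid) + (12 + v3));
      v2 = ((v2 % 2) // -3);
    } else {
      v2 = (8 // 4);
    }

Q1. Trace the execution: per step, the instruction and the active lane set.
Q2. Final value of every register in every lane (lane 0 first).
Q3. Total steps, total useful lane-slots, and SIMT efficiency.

step 0: eval (min(v3, v3) < 4)       {0,1,2,3,4,5,6,7,8,9,10,11,12,13,14,15}
step 1: v2 <- (v2 + tid)             {0,1,2,3}
step 2: v3 <- ((tid + tid) + (12 + v3)) {0,1,2,3}
step 3: v2 <- ((v2 % 2) // -3)       {0,1,2,3}
step 4: v2 <- (8 // 4)               {4,5,6,7,8,9,10,11,12,13,14,15}

Answer: 5 steps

v2: -1,0,-1,0,2,2,2,2,2,2,2,2,2,2,2,2
v3: 12,15,18,21,4,5,6,7,8,9,10,11,12,13,14,15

steps = 5; useful = 40; efficiency = 40/80 = 1/2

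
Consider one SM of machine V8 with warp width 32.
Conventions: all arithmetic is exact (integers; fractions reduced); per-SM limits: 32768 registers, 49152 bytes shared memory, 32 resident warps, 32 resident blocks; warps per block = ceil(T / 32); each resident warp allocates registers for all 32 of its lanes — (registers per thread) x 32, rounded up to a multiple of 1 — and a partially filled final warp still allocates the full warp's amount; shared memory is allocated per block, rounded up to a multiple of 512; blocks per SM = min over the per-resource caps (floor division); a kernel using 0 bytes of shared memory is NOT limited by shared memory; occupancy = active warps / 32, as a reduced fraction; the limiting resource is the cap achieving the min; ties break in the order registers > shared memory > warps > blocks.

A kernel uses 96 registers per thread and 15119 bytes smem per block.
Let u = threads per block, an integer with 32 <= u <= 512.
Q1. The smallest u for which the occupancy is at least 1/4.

Answer: u = 65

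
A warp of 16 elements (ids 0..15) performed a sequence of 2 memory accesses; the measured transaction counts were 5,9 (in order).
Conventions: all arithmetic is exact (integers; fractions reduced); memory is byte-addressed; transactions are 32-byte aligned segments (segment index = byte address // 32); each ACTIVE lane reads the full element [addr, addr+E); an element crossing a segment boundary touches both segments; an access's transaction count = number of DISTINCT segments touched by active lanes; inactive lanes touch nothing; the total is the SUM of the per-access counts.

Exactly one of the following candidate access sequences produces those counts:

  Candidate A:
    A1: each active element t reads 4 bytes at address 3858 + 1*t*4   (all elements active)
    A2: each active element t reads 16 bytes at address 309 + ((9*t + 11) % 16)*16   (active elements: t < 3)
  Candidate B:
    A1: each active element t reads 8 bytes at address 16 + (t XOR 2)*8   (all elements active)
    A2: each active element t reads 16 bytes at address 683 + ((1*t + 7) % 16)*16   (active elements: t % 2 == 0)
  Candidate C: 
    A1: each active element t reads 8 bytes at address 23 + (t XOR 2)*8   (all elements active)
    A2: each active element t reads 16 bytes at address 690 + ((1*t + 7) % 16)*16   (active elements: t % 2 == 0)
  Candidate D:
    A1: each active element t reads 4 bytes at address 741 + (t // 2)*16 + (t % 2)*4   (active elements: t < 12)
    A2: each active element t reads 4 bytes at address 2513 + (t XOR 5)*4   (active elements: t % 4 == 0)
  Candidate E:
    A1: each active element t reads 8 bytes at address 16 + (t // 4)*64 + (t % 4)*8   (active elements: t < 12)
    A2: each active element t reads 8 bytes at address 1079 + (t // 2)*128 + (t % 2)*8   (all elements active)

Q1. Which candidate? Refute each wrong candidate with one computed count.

A: A1 gives 3 transactions, not 5
C: A2 gives 8 transactions, not 9
D: A1 gives 3 transactions, not 5
E: A1 gives 6 transactions, not 5
B: all counts match (5,9)

Answer: B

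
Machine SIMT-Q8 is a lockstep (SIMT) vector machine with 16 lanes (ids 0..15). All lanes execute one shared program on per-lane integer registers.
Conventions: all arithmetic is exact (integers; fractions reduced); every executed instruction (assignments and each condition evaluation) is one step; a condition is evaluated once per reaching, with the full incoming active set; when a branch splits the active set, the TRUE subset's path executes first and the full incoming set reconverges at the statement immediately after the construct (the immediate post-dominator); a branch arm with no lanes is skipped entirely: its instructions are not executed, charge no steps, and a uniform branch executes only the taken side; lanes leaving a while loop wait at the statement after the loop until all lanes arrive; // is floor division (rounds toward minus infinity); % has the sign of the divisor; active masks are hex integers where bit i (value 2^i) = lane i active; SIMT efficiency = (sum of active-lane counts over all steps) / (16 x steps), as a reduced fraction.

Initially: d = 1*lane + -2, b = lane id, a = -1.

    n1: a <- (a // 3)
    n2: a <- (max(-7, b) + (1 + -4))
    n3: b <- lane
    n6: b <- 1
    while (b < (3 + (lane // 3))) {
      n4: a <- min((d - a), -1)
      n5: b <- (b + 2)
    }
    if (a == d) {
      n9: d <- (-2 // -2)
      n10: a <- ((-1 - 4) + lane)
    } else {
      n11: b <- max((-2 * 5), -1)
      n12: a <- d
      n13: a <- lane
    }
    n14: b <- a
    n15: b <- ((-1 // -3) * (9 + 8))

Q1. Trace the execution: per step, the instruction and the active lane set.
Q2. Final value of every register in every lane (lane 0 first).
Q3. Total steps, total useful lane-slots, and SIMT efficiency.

step 0: a <- (a // 3)                0xffff
step 1: a <- (max(-7, b) + (1 + -4)) 0xffff
step 2: b <- lane                    0xffff
step 3: b <- 1                       0xffff
step 4: eval (b < (3 + (lane // 3))) 0xffff
step 5: a <- min((d - a), -1)        0xffff
step 6: b <- (b + 2)                 0xffff
step 7: eval (b < (3 + (lane // 3))) 0xffff
step 8: a <- min((d - a), -1)        0xfff8
step 9: b <- (b + 2)                 0xfff8
step 10: eval (b < (3 + (lane // 3))) 0xfff8
step 11: a <- min((d - a), -1)        0xfe00
step 12: b <- (b + 2)                 0xfe00
step 13: eval (b < (3 + (lane // 3))) 0xfe00
step 14: a <- min((d - a), -1)        0x8000
step 15: b <- (b + 2)                 0x8000
step 16: eval (b < (3 + (lane // 3))) 0x8000
step 17: eval (a == d)                0xffff
step 18: d <- (-2 // -2)              0x0002
step 19: a <- ((-1 - 4) + lane)       0x0002
step 20: b <- max((-2 * 5), -1)       0xfffd
step 21: a <- d                       0xfffd
step 22: a <- lane                    0xfffd
step 23: b <- a                       0xffff
step 24: b <- ((-1 // -3) * (9 + 8))  0xffff

Answer: 25 steps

d: -2,1,0,1,2,3,4,5,6,7,8,9,10,11,12,13
b: 0,0,0,0,0,0,0,0,0,0,0,0,0,0,0,0
a: 0,-4,2,3,4,5,6,7,8,9,10,11,12,13,14,15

steps = 25; useful = 286; efficiency = 286/400 = 143/200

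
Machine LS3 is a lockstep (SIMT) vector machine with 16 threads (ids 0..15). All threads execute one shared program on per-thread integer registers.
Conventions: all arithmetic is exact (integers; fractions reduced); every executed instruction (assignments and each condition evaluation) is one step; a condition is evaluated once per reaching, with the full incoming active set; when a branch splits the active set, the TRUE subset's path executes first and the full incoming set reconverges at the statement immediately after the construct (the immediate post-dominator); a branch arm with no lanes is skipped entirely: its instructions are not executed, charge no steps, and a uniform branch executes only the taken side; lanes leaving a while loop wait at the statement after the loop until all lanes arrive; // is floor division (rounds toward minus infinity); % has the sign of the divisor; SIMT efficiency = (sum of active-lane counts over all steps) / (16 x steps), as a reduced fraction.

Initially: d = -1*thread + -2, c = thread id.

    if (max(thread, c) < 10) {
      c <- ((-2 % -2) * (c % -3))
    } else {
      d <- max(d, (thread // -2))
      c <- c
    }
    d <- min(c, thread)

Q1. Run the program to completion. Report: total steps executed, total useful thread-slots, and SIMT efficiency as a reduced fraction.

Answer: 5 steps, 54 useful, 27/40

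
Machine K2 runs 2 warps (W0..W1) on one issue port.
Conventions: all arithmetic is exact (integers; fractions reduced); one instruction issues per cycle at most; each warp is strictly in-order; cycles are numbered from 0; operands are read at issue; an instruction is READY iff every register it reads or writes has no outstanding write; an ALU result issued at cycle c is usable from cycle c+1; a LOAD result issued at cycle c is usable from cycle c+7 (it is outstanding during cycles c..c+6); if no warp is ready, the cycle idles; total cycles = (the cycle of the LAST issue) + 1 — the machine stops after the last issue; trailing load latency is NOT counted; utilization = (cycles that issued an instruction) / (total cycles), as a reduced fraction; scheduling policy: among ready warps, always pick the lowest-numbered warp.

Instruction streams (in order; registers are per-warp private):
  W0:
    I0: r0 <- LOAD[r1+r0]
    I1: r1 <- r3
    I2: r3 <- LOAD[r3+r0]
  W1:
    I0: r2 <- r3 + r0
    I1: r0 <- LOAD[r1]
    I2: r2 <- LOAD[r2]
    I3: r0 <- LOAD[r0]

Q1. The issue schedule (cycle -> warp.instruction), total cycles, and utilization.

cycle 0: W0.I0
cycle 1: W0.I1
cycle 2: W1.I0
cycle 3: W1.I1
cycle 4: W1.I2
cycle 5: idle
cycle 6: idle
cycle 7: W0.I2
cycle 8: idle
cycle 9: idle
cycle 10: W1.I3

Answer: 11 cycles, utilization 7/11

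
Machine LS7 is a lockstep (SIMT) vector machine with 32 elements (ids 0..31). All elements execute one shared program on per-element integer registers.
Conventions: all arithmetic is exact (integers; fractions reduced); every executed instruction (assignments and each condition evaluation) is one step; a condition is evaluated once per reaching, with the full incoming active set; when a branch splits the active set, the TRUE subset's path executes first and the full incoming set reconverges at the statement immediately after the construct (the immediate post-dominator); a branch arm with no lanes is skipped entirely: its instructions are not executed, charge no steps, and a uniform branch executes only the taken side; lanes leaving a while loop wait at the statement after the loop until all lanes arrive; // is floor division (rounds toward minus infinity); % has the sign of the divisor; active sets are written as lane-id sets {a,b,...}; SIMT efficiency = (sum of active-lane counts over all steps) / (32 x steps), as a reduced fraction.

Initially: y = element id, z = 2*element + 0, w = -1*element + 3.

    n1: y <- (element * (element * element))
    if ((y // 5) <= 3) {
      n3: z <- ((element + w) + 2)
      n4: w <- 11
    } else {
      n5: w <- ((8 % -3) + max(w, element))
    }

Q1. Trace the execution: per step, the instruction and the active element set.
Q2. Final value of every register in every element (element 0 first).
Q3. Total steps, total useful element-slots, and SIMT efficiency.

step 0: y <- (element * (element * element)) {0,1,2,3,4,5,6,7,8,9,10,11,12,13,14,15,16,17,18,19,20,21,22,23,24,25,26,27,28,29,30,31}
step 1: eval ((y // 5) <= 3)         {0,1,2,3,4,5,6,7,8,9,10,11,12,13,14,15,16,17,18,19,20,21,22,23,24,25,26,27,28,29,30,31}
step 2: z <- ((element + w) + 2)     {0,1,2}
step 3: w <- 11                      {0,1,2}
step 4: w <- ((8 % -3) + max(w, element)) {3,4,5,6,7,8,9,10,11,12,13,14,15,16,17,18,19,20,21,22,23,24,25,26,27,28,29,30,31}

Answer: 5 steps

y: 0,1,8,27,64,125,216,343,512,729,1000,1331,1728,2197,2744,3375,4096,4913,5832,6859,8000,9261,10648,12167,13824,15625,17576,19683,21952,24389,27000,29791
z: 5,5,5,6,8,10,12,14,16,18,20,22,24,26,28,30,32,34,36,38,40,42,44,46,48,50,52,54,56,58,60,62
w: 11,11,11,2,3,4,5,6,7,8,9,10,11,12,13,14,15,16,17,18,19,20,21,22,23,24,25,26,27,28,29,30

steps = 5; useful = 99; efficiency = 99/160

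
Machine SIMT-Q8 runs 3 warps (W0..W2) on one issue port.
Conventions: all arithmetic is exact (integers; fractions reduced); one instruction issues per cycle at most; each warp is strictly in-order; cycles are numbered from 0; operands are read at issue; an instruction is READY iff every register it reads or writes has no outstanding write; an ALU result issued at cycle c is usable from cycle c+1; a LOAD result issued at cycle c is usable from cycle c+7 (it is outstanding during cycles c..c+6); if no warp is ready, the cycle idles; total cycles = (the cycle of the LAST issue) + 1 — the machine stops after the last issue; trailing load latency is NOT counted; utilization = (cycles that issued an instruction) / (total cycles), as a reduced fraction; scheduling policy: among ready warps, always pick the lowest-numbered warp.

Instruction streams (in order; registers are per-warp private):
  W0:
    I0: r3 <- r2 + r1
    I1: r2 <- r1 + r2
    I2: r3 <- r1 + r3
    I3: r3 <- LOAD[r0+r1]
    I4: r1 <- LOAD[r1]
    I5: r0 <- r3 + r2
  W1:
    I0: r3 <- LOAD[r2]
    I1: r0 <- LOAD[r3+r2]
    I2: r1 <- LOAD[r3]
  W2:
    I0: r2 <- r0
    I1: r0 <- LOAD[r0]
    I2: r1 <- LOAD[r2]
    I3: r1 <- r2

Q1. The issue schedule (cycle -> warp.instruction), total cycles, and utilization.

cycle 0: W0.I0
cycle 1: W0.I1
cycle 2: W0.I2
cycle 3: W0.I3
cycle 4: W0.I4
cycle 5: W1.I0
cycle 6: W2.I0
cycle 7: W2.I1
cycle 8: W2.I2
cycle 9: idle
cycle 10: W0.I5
cycle 11: idle
cycle 12: W1.I1
cycle 13: W1.I2
cycle 14: idle
cycle 15: W2.I3

Answer: 16 cycles, utilization 13/16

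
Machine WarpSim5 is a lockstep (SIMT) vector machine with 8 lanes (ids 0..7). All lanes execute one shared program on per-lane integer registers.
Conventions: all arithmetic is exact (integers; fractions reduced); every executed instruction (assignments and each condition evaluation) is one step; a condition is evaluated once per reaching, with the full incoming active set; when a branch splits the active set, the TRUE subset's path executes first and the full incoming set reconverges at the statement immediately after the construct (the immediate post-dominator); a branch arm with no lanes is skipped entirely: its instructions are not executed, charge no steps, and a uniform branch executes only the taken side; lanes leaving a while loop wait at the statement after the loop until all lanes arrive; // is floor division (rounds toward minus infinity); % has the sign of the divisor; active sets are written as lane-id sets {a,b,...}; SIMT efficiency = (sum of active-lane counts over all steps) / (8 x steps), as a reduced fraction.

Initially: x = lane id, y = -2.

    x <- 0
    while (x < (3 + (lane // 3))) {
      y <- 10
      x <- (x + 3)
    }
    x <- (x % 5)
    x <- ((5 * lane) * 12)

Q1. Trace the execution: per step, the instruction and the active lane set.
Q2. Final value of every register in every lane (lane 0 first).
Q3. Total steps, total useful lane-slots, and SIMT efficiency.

step 0: x <- 0                       {0,1,2,3,4,5,6,7}
step 1: eval (x < (3 + (lane // 3))) {0,1,2,3,4,5,6,7}
step 2: y <- 10                      {0,1,2,3,4,5,6,7}
step 3: x <- (x + 3)                 {0,1,2,3,4,5,6,7}
step 4: eval (x < (3 + (lane // 3))) {0,1,2,3,4,5,6,7}
step 5: y <- 10                      {3,4,5,6,7}
step 6: x <- (x + 3)                 {3,4,5,6,7}
step 7: eval (x < (3 + (lane // 3))) {3,4,5,6,7}
step 8: x <- (x % 5)                 {0,1,2,3,4,5,6,7}
step 9: x <- ((5 * lane) * 12)       {0,1,2,3,4,5,6,7}

Answer: 10 steps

x: 0,60,120,180,240,300,360,420
y: 10,10,10,10,10,10,10,10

steps = 10; useful = 71; efficiency = 71/80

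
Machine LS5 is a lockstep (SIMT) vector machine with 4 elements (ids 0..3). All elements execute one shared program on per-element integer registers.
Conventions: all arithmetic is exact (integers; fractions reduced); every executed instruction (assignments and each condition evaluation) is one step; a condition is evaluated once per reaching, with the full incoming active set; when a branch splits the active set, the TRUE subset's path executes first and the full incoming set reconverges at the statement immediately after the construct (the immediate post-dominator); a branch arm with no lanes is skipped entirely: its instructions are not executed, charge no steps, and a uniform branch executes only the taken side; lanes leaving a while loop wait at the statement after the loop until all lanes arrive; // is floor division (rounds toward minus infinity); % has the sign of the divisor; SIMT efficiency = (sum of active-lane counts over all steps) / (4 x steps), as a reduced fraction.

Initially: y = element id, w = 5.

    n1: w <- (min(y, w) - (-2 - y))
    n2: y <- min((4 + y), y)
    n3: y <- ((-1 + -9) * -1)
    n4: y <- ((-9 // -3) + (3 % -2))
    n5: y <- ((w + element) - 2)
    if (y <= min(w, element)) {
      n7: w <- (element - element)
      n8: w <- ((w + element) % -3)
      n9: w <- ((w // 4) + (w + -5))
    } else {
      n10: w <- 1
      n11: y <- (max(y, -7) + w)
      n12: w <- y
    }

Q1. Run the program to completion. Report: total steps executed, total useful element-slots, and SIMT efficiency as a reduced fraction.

Answer: 12 steps, 36 useful, 3/4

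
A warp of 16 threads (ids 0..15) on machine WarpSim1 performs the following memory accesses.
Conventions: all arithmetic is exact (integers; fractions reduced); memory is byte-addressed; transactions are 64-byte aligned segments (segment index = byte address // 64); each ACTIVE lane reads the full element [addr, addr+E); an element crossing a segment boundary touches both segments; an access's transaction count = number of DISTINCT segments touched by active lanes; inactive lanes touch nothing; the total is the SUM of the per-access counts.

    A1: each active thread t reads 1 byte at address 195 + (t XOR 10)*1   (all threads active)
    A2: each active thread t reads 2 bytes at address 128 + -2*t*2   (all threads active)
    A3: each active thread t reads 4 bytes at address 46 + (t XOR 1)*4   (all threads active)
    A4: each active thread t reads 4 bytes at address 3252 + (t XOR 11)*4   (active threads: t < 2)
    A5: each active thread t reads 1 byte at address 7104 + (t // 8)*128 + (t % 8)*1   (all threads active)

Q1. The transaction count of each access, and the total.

A1: 1 transaction
A2: 2 transactions
A3: 2 transactions
A4: 1 transaction
A5: 2 transactions

Answer: 1,2,2,1,2; total 8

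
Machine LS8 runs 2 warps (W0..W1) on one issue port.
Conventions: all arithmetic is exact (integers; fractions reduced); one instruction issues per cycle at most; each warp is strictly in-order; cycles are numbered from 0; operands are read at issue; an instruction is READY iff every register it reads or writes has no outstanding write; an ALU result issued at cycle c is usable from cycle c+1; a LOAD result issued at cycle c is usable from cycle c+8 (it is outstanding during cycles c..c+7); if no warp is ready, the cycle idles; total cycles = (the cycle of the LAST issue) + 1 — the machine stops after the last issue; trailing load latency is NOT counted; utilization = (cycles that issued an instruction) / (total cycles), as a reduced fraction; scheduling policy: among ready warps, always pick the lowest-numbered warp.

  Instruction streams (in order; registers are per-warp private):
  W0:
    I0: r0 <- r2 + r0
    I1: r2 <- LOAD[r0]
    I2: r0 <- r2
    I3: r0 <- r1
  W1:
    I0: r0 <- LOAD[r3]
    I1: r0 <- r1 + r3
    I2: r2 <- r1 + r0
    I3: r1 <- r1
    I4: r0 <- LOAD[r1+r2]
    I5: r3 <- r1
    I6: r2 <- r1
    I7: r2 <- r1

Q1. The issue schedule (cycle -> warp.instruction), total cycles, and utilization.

cycle 0: W0.I0
cycle 1: W0.I1
cycle 2: W1.I0
cycle 3: idle
cycle 4: idle
cycle 5: idle
cycle 6: idle
cycle 7: idle
cycle 8: idle
cycle 9: W0.I2
cycle 10: W0.I3
cycle 11: W1.I1
cycle 12: W1.I2
cycle 13: W1.I3
cycle 14: W1.I4
cycle 15: W1.I5
cycle 16: W1.I6
cycle 17: W1.I7

Answer: 18 cycles, utilization 2/3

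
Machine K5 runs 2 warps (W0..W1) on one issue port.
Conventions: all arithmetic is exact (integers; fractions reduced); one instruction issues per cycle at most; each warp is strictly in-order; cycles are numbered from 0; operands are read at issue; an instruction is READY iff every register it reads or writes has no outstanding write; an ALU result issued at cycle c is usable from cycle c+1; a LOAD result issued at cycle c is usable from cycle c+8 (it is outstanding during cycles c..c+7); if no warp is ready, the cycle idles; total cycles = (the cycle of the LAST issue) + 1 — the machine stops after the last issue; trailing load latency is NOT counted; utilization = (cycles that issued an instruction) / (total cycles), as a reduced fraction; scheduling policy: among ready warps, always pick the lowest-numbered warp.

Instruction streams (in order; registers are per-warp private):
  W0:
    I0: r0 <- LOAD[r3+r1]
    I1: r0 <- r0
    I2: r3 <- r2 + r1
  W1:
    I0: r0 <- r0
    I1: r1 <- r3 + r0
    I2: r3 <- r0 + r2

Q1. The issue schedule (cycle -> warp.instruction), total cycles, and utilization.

cycle 0: W0.I0
cycle 1: W1.I0
cycle 2: W1.I1
cycle 3: W1.I2
cycle 4: idle
cycle 5: idle
cycle 6: idle
cycle 7: idle
cycle 8: W0.I1
cycle 9: W0.I2

Answer: 10 cycles, utilization 3/5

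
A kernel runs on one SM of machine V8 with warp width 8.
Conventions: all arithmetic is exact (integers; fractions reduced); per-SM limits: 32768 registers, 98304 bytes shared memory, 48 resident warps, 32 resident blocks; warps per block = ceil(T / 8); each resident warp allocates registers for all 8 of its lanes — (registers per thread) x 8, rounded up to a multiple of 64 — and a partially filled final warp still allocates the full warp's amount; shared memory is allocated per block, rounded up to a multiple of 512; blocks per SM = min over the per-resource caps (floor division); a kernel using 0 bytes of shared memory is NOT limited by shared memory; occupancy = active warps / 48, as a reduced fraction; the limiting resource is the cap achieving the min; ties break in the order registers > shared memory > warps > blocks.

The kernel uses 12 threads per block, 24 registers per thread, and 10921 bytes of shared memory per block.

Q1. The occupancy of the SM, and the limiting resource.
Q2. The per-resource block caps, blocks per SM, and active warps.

Answer: occupancy 1/3, limited by shared memory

registers: 85 blocks
shared memory: 8 blocks
warps: 24 blocks
blocks: 32 blocks

Answer: 8 blocks, 16 active warps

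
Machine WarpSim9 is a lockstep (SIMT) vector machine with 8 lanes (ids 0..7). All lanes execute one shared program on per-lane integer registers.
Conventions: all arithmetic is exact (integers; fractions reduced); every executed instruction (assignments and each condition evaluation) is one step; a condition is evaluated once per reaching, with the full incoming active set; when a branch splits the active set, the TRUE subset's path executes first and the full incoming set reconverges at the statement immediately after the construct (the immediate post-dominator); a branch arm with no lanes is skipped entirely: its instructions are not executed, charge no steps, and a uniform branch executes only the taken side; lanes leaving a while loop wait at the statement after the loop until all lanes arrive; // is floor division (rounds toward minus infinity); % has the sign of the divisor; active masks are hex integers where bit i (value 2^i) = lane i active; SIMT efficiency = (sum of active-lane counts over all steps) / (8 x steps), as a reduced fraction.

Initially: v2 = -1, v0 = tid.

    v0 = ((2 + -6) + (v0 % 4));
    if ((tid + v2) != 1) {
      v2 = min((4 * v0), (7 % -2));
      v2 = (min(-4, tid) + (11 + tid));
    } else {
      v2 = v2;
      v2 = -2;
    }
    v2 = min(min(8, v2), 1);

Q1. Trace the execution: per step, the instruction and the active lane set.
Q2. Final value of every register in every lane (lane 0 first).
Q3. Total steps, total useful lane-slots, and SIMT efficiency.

step 0: v0 <- ((2 + -6) + (v0 % 4))  0xff
step 1: eval ((tid + v2) != 1)       0xff
step 2: v2 <- min((4 * v0), (7 % -2)) 0xfb
step 3: v2 <- (min(-4, tid) + (11 + tid)) 0xfb
step 4: v2 <- v2                     0x04
step 5: v2 <- -2                     0x04
step 6: v2 <- min(min(8, v2), 1)     0xff

Answer: 7 steps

v2: 1,1,-2,1,1,1,1,1
v0: -4,-3,-2,-1,-4,-3,-2,-1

steps = 7; useful = 40; efficiency = 40/56 = 5/7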